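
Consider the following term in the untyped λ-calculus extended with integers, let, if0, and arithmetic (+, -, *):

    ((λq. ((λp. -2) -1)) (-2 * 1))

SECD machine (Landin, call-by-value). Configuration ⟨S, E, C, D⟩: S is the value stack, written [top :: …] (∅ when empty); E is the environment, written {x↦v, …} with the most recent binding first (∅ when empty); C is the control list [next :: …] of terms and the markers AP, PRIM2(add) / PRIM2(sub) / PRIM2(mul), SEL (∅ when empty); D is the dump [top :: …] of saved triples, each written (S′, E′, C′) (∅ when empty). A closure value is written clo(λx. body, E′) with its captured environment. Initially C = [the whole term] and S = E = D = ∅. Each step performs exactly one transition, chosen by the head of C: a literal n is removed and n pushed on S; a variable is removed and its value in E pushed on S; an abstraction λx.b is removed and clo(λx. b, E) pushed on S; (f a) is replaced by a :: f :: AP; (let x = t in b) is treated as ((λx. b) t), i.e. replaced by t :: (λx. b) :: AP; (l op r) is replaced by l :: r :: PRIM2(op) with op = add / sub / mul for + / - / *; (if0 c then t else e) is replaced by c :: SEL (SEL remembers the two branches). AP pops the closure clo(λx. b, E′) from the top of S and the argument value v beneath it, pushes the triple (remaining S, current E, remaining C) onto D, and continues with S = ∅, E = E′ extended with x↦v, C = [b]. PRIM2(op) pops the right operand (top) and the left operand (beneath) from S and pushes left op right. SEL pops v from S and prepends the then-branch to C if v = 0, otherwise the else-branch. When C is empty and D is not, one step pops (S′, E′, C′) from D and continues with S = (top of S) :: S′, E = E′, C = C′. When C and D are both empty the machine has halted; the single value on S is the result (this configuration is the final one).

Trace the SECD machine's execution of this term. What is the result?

Answer: -2

Execution trace:
[0] [S=∅ | E=∅ | C=[((λq. ((λp. -2) -1)) (-2 * 1))] | D=∅]
[1] [S=∅ | E=∅ | C=[(-2 * 1) :: (λq. ((λp. -2) -1)) :: AP] | D=∅]
[2] [S=∅ | E=∅ | C=[-2 :: 1 :: PRIM2(mul) :: (λq. ((λp. -2) -1)) :: AP] | D=∅]
[3] [S=[-2] | E=∅ | C=[1 :: PRIM2(mul) :: (λq. ((λp. -2) -1)) :: AP] | D=∅]
[4] [S=[1 :: -2] | E=∅ | C=[PRIM2(mul) :: (λq. ((λp. -2) -1)) :: AP] | D=∅]
[5] [S=[-2] | E=∅ | C=[(λq. ((λp. -2) -1)) :: AP] | D=∅]
[6] [S=[clo(λq. ((λp. -2) -1), ∅) :: -2] | E=∅ | C=[AP] | D=∅]
[7] [S=∅ | E={q↦-2} | C=[((λp. -2) -1)] | D=[(∅, ∅, ∅)]]
[8] [S=∅ | E={q↦-2} | C=[-1 :: (λp. -2) :: AP] | D=[(∅, ∅, ∅)]]
[9] [S=[-1] | E={q↦-2} | C=[(λp. -2) :: AP] | D=[(∅, ∅, ∅)]]
[10] [S=[clo(λp. -2, {q↦-2}) :: -1] | E={q↦-2} | C=[AP] | D=[(∅, ∅, ∅)]]
[11] [S=∅ | E={p↦-1, q↦-2} | C=[-2] | D=[(∅, {q↦-2}, ∅) :: (∅, ∅, ∅)]]
[12] [S=[-2] | E={p↦-1, q↦-2} | C=∅ | D=[(∅, {q↦-2}, ∅) :: (∅, ∅, ∅)]]
[13] [S=[-2] | E={q↦-2} | C=∅ | D=[(∅, ∅, ∅)]]
[14] [S=[-2] | E=∅ | C=∅ | D=∅]
→ final value -2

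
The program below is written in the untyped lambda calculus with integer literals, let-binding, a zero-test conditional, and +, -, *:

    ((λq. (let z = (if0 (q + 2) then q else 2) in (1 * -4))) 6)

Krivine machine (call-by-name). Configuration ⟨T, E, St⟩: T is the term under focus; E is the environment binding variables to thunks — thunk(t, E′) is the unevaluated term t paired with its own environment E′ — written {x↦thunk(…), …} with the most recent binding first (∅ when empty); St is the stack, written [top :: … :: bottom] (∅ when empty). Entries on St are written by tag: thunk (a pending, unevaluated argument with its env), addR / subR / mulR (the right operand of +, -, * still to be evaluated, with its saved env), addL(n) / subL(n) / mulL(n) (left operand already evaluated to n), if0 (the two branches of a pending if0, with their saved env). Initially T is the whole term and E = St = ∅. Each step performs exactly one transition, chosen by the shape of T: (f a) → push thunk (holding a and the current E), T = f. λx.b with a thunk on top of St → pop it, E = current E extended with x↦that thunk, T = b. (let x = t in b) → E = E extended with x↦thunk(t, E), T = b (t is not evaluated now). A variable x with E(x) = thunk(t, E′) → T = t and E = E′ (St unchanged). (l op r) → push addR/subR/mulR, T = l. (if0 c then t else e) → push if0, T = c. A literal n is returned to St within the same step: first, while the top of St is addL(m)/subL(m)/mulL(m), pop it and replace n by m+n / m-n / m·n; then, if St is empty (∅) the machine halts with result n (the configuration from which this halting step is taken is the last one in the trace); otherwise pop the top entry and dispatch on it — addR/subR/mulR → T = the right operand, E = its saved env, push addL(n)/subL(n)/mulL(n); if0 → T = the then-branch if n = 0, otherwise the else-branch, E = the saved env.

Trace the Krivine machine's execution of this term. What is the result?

Answer: -4

Execution trace:
step 0: ⟨T=((λq. (let z = (if0 (q + 2) then q else 2) in (1 * -4))) 6); E=∅; St=∅⟩
step 1: ⟨T=(λq. (let z = (if0 (q + 2) then q else 2) in (1 * -4))); E=∅; St=[thunk]⟩
step 2: ⟨T=(let z = (if0 (q + 2) then q else 2) in (1 * -4)); E={q↦thunk(6, ∅)}; St=∅⟩
step 3: ⟨T=(1 * -4); E={z↦thunk((if0 (q + 2) then q else 2), {q↦thunk(6, ∅)}), q↦thunk(6, ∅)}; St=∅⟩
step 4: ⟨T=1; E={z↦thunk((if0 (q + 2) then q else 2), {q↦thunk(6, ∅)}), q↦thunk(6, ∅)}; St=[mulR]⟩
step 5: ⟨T=-4; E={z↦thunk((if0 (q + 2) then q else 2), {q↦thunk(6, ∅)}), q↦thunk(6, ∅)}; St=[mulL(1)]⟩
→ final value -4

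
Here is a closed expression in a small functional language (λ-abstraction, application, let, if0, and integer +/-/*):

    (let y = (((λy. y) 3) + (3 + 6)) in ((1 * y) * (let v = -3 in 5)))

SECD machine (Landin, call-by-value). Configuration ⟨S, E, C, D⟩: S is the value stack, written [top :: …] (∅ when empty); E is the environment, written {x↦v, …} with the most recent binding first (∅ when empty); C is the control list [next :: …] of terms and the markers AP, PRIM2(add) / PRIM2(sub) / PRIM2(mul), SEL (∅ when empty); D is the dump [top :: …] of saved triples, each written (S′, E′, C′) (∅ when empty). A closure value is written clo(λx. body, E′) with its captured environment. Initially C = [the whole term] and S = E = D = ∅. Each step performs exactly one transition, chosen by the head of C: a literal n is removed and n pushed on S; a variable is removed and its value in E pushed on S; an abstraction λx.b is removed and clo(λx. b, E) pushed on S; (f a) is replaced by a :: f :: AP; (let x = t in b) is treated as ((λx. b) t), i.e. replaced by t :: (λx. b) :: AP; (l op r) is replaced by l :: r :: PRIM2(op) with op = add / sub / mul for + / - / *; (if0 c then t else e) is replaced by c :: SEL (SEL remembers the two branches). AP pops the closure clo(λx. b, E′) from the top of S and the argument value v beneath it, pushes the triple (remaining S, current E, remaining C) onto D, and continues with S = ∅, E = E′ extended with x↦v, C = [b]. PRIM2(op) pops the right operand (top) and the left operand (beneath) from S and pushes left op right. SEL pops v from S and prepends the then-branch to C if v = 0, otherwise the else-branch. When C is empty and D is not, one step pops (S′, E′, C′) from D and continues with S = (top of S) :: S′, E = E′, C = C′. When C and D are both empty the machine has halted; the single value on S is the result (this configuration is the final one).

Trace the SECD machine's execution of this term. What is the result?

Answer: 60

Execution trace:
0. [S=∅ | E=∅ | C=[(let y = (((λy. y) 3) + (3 + 6)) in ((1 * y) * (let v = -3 in 5)))] | D=∅]
1. [S=∅ | E=∅ | C=[(((λy. y) 3) + (3 + 6)) :: (λy. ((1 * y) * (let v = -3 in 5))) :: AP] | D=∅]
2. [S=∅ | E=∅ | C=[((λy. y) 3) :: (3 + 6) :: PRIM2(add) :: (λy. ((1 * y) * (let v = -3 in 5))) :: AP] | D=∅]
3. [S=∅ | E=∅ | C=[3 :: (λy. y) :: AP :: (3 + 6) :: PRIM2(add) :: (λy. ((1 * y) * (let v = -3 in 5))) :: AP] | D=∅]
4. [S=[3] | E=∅ | C=[(λy. y) :: AP :: (3 + 6) :: PRIM2(add) :: (λy. ((1 * y) * (let v = -3 in 5))) :: AP] | D=∅]
5. [S=[clo(λy. y, ∅) :: 3] | E=∅ | C=[AP :: (3 + 6) :: PRIM2(add) :: (λy. ((1 * y) * (let v = -3 in 5))) :: AP] | D=∅]
6. [S=∅ | E={y↦3} | C=[y] | D=[(∅, ∅, [(3 + 6) :: PRIM2(add) :: (λy. ((1 * y) * (let v = -3 in 5))) :: AP])]]
7. [S=[3] | E={y↦3} | C=∅ | D=[(∅, ∅, [(3 + 6) :: PRIM2(add) :: (λy. ((1 * y) * (let v = -3 in 5))) :: AP])]]
8. [S=[3] | E=∅ | C=[(3 + 6) :: PRIM2(add) :: (λy. ((1 * y) * (let v = -3 in 5))) :: AP] | D=∅]
9. [S=[3] | E=∅ | C=[3 :: 6 :: PRIM2(add) :: PRIM2(add) :: (λy. ((1 * y) * (let v = -3 in 5))) :: AP] | D=∅]
10. [S=[3 :: 3] | E=∅ | C=[6 :: PRIM2(add) :: PRIM2(add) :: (λy. ((1 * y) * (let v = -3 in 5))) :: AP] | D=∅]
11. [S=[6 :: 3 :: 3] | E=∅ | C=[PRIM2(add) :: PRIM2(add) :: (λy. ((1 * y) * (let v = -3 in 5))) :: AP] | D=∅]
12. [S=[9 :: 3] | E=∅ | C=[PRIM2(add) :: (λy. ((1 * y) * (let v = -3 in 5))) :: AP] | D=∅]
13. [S=[12] | E=∅ | C=[(λy. ((1 * y) * (let v = -3 in 5))) :: AP] | D=∅]
14. [S=[clo(λy. ((1 * y) * (let v = -3 in 5)), ∅) :: 12] | E=∅ | C=[AP] | D=∅]
15. [S=∅ | E={y↦12} | C=[((1 * y) * (let v = -3 in 5))] | D=[(∅, ∅, ∅)]]
16. [S=∅ | E={y↦12} | C=[(1 * y) :: (let v = -3 in 5) :: PRIM2(mul)] | D=[(∅, ∅, ∅)]]
17. [S=∅ | E={y↦12} | C=[1 :: y :: PRIM2(mul) :: (let v = -3 in 5) :: PRIM2(mul)] | D=[(∅, ∅, ∅)]]
18. [S=[1] | E={y↦12} | C=[y :: PRIM2(mul) :: (let v = -3 in 5) :: PRIM2(mul)] | D=[(∅, ∅, ∅)]]
19. [S=[12 :: 1] | E={y↦12} | C=[PRIM2(mul) :: (let v = -3 in 5) :: PRIM2(mul)] | D=[(∅, ∅, ∅)]]
20. [S=[12] | E={y↦12} | C=[(let v = -3 in 5) :: PRIM2(mul)] | D=[(∅, ∅, ∅)]]
21. [S=[12] | E={y↦12} | C=[-3 :: (λv. 5) :: AP :: PRIM2(mul)] | D=[(∅, ∅, ∅)]]
22. [S=[-3 :: 12] | E={y↦12} | C=[(λv. 5) :: AP :: PRIM2(mul)] | D=[(∅, ∅, ∅)]]
23. [S=[clo(λv. 5, {y↦12}) :: -3 :: 12] | E={y↦12} | C=[AP :: PRIM2(mul)] | D=[(∅, ∅, ∅)]]
24. [S=∅ | E={v↦-3, y↦12} | C=[5] | D=[([12], {y↦12}, [PRIM2(mul)]) :: (∅, ∅, ∅)]]
25. [S=[5] | E={v↦-3, y↦12} | C=∅ | D=[([12], {y↦12}, [PRIM2(mul)]) :: (∅, ∅, ∅)]]
26. [S=[5 :: 12] | E={y↦12} | C=[PRIM2(mul)] | D=[(∅, ∅, ∅)]]
27. [S=[60] | E={y↦12} | C=∅ | D=[(∅, ∅, ∅)]]
28. [S=[60] | E=∅ | C=∅ | D=∅]
→ final value 60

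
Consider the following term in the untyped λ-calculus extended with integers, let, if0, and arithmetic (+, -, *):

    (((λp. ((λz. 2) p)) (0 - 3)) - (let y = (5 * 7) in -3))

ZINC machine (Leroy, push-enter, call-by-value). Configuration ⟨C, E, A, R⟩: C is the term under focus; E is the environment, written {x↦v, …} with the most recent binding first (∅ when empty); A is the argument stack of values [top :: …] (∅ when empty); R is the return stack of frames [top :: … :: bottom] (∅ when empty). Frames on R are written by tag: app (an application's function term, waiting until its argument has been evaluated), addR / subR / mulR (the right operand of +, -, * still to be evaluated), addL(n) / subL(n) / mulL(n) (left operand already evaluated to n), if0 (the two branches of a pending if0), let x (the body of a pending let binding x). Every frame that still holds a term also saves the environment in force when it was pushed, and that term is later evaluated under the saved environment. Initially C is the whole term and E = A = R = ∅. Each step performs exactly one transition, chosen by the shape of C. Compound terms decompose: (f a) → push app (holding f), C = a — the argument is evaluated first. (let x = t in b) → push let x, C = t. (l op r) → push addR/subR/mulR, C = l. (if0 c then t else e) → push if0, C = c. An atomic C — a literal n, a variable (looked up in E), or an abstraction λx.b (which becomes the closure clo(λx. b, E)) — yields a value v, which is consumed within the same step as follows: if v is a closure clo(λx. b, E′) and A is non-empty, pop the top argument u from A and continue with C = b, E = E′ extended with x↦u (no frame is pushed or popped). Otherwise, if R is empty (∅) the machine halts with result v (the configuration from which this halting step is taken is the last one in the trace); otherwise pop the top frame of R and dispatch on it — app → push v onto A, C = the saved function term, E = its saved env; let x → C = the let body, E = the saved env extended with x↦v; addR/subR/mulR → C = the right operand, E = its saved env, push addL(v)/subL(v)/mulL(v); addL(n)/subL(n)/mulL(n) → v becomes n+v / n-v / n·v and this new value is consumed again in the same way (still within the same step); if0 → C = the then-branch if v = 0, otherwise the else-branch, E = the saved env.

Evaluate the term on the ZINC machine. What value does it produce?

Answer: 5

Machine steps:
step 0: [C=(((λp. ((λz. 2) p)) (0 - 3)) - (let y = (5 * 7) in -3)) | E=∅ | A=∅ | R=∅]
step 1: [C=((λp. ((λz. 2) p)) (0 - 3)) | E=∅ | A=∅ | R=[subR]]
step 2: [C=(0 - 3) | E=∅ | A=∅ | R=[app :: subR]]
step 3: [C=0 | E=∅ | A=∅ | R=[subR :: app :: subR]]
step 4: [C=3 | E=∅ | A=∅ | R=[subL(0) :: app :: subR]]
step 5: [C=(λp. ((λz. 2) p)) | E=∅ | A=[-3] | R=[subR]]
step 6: [C=((λz. 2) p) | E={p↦-3} | A=∅ | R=[subR]]
step 7: [C=p | E={p↦-3} | A=∅ | R=[app :: subR]]
step 8: [C=(λz. 2) | E={p↦-3} | A=[-3] | R=[subR]]
step 9: [C=2 | E={z↦-3, p↦-3} | A=∅ | R=[subR]]
step 10: [C=(let y = (5 * 7) in -3) | E=∅ | A=∅ | R=[subL(2)]]
step 11: [C=(5 * 7) | E=∅ | A=∅ | R=[let y :: subL(2)]]
step 12: [C=5 | E=∅ | A=∅ | R=[mulR :: let y :: subL(2)]]
step 13: [C=7 | E=∅ | A=∅ | R=[mulL(5) :: let y :: subL(2)]]
step 14: [C=-3 | E={y↦35} | A=∅ | R=[subL(2)]]
→ final value 5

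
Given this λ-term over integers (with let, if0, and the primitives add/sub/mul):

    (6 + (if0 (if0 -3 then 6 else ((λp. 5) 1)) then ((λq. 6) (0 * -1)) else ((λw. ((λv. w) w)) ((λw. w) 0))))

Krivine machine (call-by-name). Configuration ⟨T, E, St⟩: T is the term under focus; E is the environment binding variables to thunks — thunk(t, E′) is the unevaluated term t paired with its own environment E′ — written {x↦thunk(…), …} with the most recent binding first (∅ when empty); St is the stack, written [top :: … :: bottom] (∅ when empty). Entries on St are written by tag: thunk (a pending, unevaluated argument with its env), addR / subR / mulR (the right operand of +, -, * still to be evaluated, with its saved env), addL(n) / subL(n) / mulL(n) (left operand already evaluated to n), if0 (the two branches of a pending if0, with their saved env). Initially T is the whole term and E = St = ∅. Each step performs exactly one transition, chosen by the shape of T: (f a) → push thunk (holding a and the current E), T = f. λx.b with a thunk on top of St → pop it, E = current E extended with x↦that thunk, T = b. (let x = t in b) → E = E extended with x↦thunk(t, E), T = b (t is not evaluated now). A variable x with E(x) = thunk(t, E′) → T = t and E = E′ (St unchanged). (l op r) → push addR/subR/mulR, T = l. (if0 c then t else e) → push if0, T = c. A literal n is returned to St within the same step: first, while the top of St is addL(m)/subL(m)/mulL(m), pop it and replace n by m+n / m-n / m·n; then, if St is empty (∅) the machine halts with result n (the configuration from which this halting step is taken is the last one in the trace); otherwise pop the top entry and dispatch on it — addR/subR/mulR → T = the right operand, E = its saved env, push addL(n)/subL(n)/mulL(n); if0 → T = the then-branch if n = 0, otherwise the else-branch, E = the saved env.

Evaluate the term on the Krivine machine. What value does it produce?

Answer: 6

Machine steps:
0. <T=(6 + (if0 (if0 -3 then 6 else ((λp. 5) 1)) then ((λq. 6) (0 * -1)) else ((λw. ((λv. w) w)) ((λw. w) 0)))), E=∅, St=∅>
1. <T=6, E=∅, St=[addR]>
2. <T=(if0 (if0 -3 then 6 else ((λp. 5) 1)) then ((λq. 6) (0 * -1)) else ((λw. ((λv. w) w)) ((λw. w) 0))), E=∅, St=[addL(6)]>
3. <T=(if0 -3 then 6 else ((λp. 5) 1)), E=∅, St=[if0 :: addL(6)]>
4. <T=-3, E=∅, St=[if0 :: if0 :: addL(6)]>
5. <T=((λp. 5) 1), E=∅, St=[if0 :: addL(6)]>
6. <T=(λp. 5), E=∅, St=[thunk :: if0 :: addL(6)]>
7. <T=5, E={p↦thunk(1, ∅)}, St=[if0 :: addL(6)]>
8. <T=((λw. ((λv. w) w)) ((λw. w) 0)), E=∅, St=[addL(6)]>
9. <T=(λw. ((λv. w) w)), E=∅, St=[thunk :: addL(6)]>
10. <T=((λv. w) w), E={w↦thunk(((λw. w) 0), ∅)}, St=[addL(6)]>
11. <T=(λv. w), E={w↦thunk(((λw. w) 0), ∅)}, St=[thunk :: addL(6)]>
12. <T=w, E={v↦thunk(w, {w↦thunk(((λw. w) 0), ∅)}), w↦thunk(((λw. w) 0), ∅)}, St=[addL(6)]>
13. <T=((λw. w) 0), E=∅, St=[addL(6)]>
14. <T=(λw. w), E=∅, St=[thunk :: addL(6)]>
15. <T=w, E={w↦thunk(0, ∅)}, St=[addL(6)]>
16. <T=0, E=∅, St=[addL(6)]>
→ final value 6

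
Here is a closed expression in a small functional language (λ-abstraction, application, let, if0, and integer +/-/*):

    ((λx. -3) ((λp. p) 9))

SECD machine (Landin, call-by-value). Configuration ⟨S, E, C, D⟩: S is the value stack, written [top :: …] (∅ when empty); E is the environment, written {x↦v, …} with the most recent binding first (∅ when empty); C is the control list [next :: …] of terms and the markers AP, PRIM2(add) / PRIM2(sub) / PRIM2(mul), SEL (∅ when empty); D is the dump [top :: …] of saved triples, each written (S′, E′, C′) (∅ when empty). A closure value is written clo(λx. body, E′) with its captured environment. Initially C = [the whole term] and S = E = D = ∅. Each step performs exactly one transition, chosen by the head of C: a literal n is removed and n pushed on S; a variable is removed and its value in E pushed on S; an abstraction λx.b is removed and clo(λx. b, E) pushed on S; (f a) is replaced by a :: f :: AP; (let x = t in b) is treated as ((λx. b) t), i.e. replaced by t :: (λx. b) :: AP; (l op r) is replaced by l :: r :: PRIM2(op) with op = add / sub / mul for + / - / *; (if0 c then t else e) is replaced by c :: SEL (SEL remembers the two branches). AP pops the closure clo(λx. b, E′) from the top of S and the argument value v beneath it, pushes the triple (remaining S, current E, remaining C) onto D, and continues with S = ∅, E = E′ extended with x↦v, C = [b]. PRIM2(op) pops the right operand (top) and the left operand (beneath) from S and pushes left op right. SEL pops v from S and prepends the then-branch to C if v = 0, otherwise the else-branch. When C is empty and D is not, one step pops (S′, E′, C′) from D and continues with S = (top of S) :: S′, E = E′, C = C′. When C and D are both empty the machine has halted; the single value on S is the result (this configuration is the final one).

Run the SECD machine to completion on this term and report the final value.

Answer: -3

Execution trace:
0. <S=∅, E=∅, C=[((λx. -3) ((λp. p) 9))], D=∅>
1. <S=∅, E=∅, C=[((λp. p) 9) :: (λx. -3) :: AP], D=∅>
2. <S=∅, E=∅, C=[9 :: (λp. p) :: AP :: (λx. -3) :: AP], D=∅>
3. <S=[9], E=∅, C=[(λp. p) :: AP :: (λx. -3) :: AP], D=∅>
4. <S=[clo(λp. p, ∅) :: 9], E=∅, C=[AP :: (λx. -3) :: AP], D=∅>
5. <S=∅, E={p↦9}, C=[p], D=[(∅, ∅, [(λx. -3) :: AP])]>
6. <S=[9], E={p↦9}, C=∅, D=[(∅, ∅, [(λx. -3) :: AP])]>
7. <S=[9], E=∅, C=[(λx. -3) :: AP], D=∅>
8. <S=[clo(λx. -3, ∅) :: 9], E=∅, C=[AP], D=∅>
9. <S=∅, E={x↦9}, C=[-3], D=[(∅, ∅, ∅)]>
10. <S=[-3], E={x↦9}, C=∅, D=[(∅, ∅, ∅)]>
11. <S=[-3], E=∅, C=∅, D=∅>
→ final value -3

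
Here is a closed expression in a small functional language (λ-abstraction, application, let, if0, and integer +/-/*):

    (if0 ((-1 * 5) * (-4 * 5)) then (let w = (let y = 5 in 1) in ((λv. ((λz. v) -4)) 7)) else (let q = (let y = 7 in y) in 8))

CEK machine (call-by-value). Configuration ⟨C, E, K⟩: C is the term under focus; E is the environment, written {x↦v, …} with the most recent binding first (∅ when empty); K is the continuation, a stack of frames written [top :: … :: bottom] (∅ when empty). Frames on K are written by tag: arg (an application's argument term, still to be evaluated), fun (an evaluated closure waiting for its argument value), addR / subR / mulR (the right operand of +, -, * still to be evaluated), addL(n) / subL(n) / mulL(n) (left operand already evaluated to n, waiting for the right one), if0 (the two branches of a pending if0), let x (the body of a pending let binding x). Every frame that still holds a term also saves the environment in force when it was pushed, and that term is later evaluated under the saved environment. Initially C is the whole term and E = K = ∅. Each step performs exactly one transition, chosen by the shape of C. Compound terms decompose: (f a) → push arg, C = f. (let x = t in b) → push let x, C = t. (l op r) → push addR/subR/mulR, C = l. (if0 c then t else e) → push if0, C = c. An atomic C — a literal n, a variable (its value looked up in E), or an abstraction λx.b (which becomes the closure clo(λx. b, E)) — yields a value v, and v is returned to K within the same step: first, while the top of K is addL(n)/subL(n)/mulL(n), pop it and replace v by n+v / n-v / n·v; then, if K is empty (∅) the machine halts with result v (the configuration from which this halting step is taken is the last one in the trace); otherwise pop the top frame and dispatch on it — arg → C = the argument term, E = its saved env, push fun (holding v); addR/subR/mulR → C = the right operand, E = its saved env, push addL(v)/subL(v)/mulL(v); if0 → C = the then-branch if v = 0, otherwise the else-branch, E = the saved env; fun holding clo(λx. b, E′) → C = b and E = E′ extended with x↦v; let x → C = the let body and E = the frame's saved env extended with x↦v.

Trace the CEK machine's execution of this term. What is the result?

Answer: 8

Machine steps:
[0] <C=(if0 ((-1 * 5) * (-4 * 5)) then (let w = (let y = 5 in 1) in ((λv. ((λz. v) -4)) 7)) else (let q = (let y = 7 in y) in 8)), E=∅, K=∅>
[1] <C=((-1 * 5) * (-4 * 5)), E=∅, K=[if0]>
[2] <C=(-1 * 5), E=∅, K=[mulR :: if0]>
[3] <C=-1, E=∅, K=[mulR :: mulR :: if0]>
[4] <C=5, E=∅, K=[mulL(-1) :: mulR :: if0]>
[5] <C=(-4 * 5), E=∅, K=[mulL(-5) :: if0]>
[6] <C=-4, E=∅, K=[mulR :: mulL(-5) :: if0]>
[7] <C=5, E=∅, K=[mulL(-4) :: mulL(-5) :: if0]>
[8] <C=(let q = (let y = 7 in y) in 8), E=∅, K=∅>
[9] <C=(let y = 7 in y), E=∅, K=[let q]>
[10] <C=7, E=∅, K=[let y :: let q]>
[11] <C=y, E={y↦7}, K=[let q]>
[12] <C=8, E={q↦7}, K=∅>
→ final value 8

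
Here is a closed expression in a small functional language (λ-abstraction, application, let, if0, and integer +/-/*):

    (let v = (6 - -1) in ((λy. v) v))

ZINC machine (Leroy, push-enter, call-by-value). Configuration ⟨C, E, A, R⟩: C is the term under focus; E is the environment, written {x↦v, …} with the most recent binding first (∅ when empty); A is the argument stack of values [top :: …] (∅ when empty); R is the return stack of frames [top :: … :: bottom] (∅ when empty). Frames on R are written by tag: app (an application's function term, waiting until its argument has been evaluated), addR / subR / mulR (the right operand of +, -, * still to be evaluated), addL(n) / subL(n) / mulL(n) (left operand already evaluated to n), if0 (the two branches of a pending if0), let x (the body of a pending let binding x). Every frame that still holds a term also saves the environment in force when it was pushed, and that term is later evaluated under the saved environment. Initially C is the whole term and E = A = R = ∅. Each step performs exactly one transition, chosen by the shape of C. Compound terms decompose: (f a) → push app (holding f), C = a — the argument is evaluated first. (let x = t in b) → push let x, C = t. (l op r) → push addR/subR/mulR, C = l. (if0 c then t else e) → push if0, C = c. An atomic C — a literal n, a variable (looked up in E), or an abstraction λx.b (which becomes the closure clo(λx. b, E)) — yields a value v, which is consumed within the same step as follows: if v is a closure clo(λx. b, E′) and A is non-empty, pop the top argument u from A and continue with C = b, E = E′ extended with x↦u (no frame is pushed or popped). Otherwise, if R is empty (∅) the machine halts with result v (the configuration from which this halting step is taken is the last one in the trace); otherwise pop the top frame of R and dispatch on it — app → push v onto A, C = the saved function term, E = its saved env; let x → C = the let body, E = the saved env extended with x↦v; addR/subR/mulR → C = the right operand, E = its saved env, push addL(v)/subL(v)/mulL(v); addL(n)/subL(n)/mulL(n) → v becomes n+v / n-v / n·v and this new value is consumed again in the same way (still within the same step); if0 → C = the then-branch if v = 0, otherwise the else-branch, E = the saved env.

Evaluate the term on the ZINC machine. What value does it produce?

t=0: [C=(let v = (6 - -1) in ((λy. v) v)) | E=∅ | A=∅ | R=∅]
t=1: [C=(6 - -1) | E=∅ | A=∅ | R=[let v]]
t=2: [C=6 | E=∅ | A=∅ | R=[subR :: let v]]
t=3: [C=-1 | E=∅ | A=∅ | R=[subL(6) :: let v]]
t=4: [C=((λy. v) v) | E={v↦7} | A=∅ | R=∅]
t=5: [C=v | E={v↦7} | A=∅ | R=[app]]
t=6: [C=(λy. v) | E={v↦7} | A=[7] | R=∅]
t=7: [C=v | E={y↦7, v↦7} | A=∅ | R=∅]
→ final value 7

Answer: 7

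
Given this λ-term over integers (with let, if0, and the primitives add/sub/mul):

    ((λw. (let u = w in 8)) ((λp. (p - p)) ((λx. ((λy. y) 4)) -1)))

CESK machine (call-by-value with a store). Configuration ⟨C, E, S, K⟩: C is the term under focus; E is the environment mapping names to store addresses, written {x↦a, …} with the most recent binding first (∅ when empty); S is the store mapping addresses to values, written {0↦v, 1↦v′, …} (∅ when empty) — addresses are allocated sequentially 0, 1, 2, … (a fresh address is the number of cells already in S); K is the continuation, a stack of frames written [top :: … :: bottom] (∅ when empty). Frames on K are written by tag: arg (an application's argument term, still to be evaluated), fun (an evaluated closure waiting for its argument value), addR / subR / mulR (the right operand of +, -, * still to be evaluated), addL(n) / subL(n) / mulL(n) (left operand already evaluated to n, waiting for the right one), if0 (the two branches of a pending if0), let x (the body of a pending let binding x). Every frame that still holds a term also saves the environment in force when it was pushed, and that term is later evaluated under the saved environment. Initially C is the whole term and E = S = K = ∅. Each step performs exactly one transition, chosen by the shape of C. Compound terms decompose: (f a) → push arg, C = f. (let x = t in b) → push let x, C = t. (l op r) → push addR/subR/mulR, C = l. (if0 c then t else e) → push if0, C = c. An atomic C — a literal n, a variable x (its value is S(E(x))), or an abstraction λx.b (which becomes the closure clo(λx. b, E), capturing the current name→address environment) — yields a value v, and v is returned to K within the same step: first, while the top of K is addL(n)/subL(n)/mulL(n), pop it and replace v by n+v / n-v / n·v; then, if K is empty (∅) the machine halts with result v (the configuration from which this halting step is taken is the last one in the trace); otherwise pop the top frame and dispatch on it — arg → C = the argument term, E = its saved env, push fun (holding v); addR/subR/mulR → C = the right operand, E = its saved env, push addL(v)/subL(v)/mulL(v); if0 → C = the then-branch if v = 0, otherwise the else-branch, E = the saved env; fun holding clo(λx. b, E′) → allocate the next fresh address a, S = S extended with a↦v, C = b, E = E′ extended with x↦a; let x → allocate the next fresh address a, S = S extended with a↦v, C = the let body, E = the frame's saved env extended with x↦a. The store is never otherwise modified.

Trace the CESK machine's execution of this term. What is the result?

step 0: ⟨C=((λw. (let u = w in 8)) ((λp. (p - p)) ((λx. ((λy. y) 4)) -1))); E=∅; S=∅; K=∅⟩
step 1: ⟨C=(λw. (let u = w in 8)); E=∅; S=∅; K=[arg]⟩
step 2: ⟨C=((λp. (p - p)) ((λx. ((λy. y) 4)) -1)); E=∅; S=∅; K=[fun]⟩
step 3: ⟨C=(λp. (p - p)); E=∅; S=∅; K=[arg :: fun]⟩
step 4: ⟨C=((λx. ((λy. y) 4)) -1); E=∅; S=∅; K=[fun :: fun]⟩
step 5: ⟨C=(λx. ((λy. y) 4)); E=∅; S=∅; K=[arg :: fun :: fun]⟩
step 6: ⟨C=-1; E=∅; S=∅; K=[fun :: fun :: fun]⟩
step 7: ⟨C=((λy. y) 4); E={x↦0}; S={0↦-1}; K=[fun :: fun]⟩
step 8: ⟨C=(λy. y); E={x↦0}; S={0↦-1}; K=[arg :: fun :: fun]⟩
step 9: ⟨C=4; E={x↦0}; S={0↦-1}; K=[fun :: fun :: fun]⟩
step 10: ⟨C=y; E={y↦1, x↦0}; S={0↦-1, 1↦4}; K=[fun :: fun]⟩
step 11: ⟨C=(p - p); E={p↦2}; S={0↦-1, 1↦4, 2↦4}; K=[fun]⟩
step 12: ⟨C=p; E={p↦2}; S={0↦-1, 1↦4, 2↦4}; K=[subR :: fun]⟩
step 13: ⟨C=p; E={p↦2}; S={0↦-1, 1↦4, 2↦4}; K=[subL(4) :: fun]⟩
step 14: ⟨C=(let u = w in 8); E={w↦3}; S={0↦-1, 1↦4, 2↦4, 3↦0}; K=∅⟩
step 15: ⟨C=w; E={w↦3}; S={0↦-1, 1↦4, 2↦4, 3↦0}; K=[let u]⟩
step 16: ⟨C=8; E={u↦4, w↦3}; S={0↦-1, 1↦4, 2↦4, 3↦0, 4↦0}; K=∅⟩
→ final value 8

Answer: 8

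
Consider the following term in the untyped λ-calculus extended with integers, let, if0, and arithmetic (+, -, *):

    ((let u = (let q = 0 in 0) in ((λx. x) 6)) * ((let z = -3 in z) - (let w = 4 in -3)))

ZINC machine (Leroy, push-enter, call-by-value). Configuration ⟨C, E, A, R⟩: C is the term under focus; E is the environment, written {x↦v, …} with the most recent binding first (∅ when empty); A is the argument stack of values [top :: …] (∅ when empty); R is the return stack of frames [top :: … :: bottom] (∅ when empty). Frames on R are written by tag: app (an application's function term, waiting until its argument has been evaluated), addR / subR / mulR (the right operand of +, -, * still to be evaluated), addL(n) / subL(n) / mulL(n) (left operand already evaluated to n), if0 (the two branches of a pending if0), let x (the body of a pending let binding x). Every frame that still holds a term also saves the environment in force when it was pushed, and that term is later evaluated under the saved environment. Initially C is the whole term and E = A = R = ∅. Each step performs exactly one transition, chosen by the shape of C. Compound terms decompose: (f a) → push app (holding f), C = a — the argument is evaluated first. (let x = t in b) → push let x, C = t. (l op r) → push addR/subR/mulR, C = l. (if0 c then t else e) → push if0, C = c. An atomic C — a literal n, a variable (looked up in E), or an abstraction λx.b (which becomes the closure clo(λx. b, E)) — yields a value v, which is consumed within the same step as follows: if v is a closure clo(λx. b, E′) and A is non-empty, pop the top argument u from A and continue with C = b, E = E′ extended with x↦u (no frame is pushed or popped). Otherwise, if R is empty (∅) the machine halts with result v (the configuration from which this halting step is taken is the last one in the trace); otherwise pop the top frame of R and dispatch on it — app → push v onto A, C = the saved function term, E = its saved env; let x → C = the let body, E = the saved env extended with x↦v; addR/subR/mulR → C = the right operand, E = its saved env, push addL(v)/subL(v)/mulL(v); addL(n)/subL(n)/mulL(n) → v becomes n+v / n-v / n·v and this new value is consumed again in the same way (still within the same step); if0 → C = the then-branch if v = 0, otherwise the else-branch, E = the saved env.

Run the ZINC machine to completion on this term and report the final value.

Answer: 0

Machine steps:
0. [C=((let u = (let q = 0 in 0) in ((λx. x) 6)) * ((let z = -3 in z) - (let w = 4 in -3))) | E=∅ | A=∅ | R=∅]
1. [C=(let u = (let q = 0 in 0) in ((λx. x) 6)) | E=∅ | A=∅ | R=[mulR]]
2. [C=(let q = 0 in 0) | E=∅ | A=∅ | R=[let u :: mulR]]
3. [C=0 | E=∅ | A=∅ | R=[let q :: let u :: mulR]]
4. [C=0 | E={q↦0} | A=∅ | R=[let u :: mulR]]
5. [C=((λx. x) 6) | E={u↦0} | A=∅ | R=[mulR]]
6. [C=6 | E={u↦0} | A=∅ | R=[app :: mulR]]
7. [C=(λx. x) | E={u↦0} | A=[6] | R=[mulR]]
8. [C=x | E={x↦6, u↦0} | A=∅ | R=[mulR]]
9. [C=((let z = -3 in z) - (let w = 4 in -3)) | E=∅ | A=∅ | R=[mulL(6)]]
10. [C=(let z = -3 in z) | E=∅ | A=∅ | R=[subR :: mulL(6)]]
11. [C=-3 | E=∅ | A=∅ | R=[let z :: subR :: mulL(6)]]
12. [C=z | E={z↦-3} | A=∅ | R=[subR :: mulL(6)]]
13. [C=(let w = 4 in -3) | E=∅ | A=∅ | R=[subL(-3) :: mulL(6)]]
14. [C=4 | E=∅ | A=∅ | R=[let w :: subL(-3) :: mulL(6)]]
15. [C=-3 | E={w↦4} | A=∅ | R=[subL(-3) :: mulL(6)]]
→ final value 0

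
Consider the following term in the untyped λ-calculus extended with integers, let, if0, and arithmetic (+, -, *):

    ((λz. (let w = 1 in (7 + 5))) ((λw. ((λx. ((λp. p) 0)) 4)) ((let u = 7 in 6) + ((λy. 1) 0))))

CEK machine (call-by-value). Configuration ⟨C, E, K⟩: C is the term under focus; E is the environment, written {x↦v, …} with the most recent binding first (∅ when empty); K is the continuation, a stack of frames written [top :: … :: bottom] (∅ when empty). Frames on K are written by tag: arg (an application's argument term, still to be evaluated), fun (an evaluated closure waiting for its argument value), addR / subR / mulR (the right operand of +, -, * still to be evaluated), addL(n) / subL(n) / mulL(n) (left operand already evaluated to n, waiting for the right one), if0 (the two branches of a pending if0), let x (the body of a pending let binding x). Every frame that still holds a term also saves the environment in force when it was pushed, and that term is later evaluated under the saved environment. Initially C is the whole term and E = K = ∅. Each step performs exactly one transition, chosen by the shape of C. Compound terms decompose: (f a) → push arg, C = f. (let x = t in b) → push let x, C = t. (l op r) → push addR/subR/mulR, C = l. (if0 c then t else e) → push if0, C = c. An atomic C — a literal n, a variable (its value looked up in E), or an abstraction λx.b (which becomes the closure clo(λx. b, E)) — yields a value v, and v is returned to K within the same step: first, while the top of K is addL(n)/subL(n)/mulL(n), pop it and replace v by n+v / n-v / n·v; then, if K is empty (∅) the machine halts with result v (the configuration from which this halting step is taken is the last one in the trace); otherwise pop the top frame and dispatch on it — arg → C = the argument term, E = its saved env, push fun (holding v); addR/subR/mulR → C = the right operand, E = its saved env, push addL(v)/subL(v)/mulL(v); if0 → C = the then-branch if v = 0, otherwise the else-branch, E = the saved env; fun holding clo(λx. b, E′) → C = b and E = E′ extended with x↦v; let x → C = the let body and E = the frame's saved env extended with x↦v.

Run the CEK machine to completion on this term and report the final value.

step 0: <C=((λz. (let w = 1 in (7 + 5))) ((λw. ((λx. ((λp. p) 0)) 4)) ((let u = 7 in 6) + ((λy. 1) 0)))), E=∅, K=∅>
step 1: <C=(λz. (let w = 1 in (7 + 5))), E=∅, K=[arg]>
step 2: <C=((λw. ((λx. ((λp. p) 0)) 4)) ((let u = 7 in 6) + ((λy. 1) 0))), E=∅, K=[fun]>
step 3: <C=(λw. ((λx. ((λp. p) 0)) 4)), E=∅, K=[arg :: fun]>
step 4: <C=((let u = 7 in 6) + ((λy. 1) 0)), E=∅, K=[fun :: fun]>
step 5: <C=(let u = 7 in 6), E=∅, K=[addR :: fun :: fun]>
step 6: <C=7, E=∅, K=[let u :: addR :: fun :: fun]>
step 7: <C=6, E={u↦7}, K=[addR :: fun :: fun]>
step 8: <C=((λy. 1) 0), E=∅, K=[addL(6) :: fun :: fun]>
step 9: <C=(λy. 1), E=∅, K=[arg :: addL(6) :: fun :: fun]>
step 10: <C=0, E=∅, K=[fun :: addL(6) :: fun :: fun]>
step 11: <C=1, E={y↦0}, K=[addL(6) :: fun :: fun]>
step 12: <C=((λx. ((λp. p) 0)) 4), E={w↦7}, K=[fun]>
step 13: <C=(λx. ((λp. p) 0)), E={w↦7}, K=[arg :: fun]>
step 14: <C=4, E={w↦7}, K=[fun :: fun]>
step 15: <C=((λp. p) 0), E={x↦4, w↦7}, K=[fun]>
step 16: <C=(λp. p), E={x↦4, w↦7}, K=[arg :: fun]>
step 17: <C=0, E={x↦4, w↦7}, K=[fun :: fun]>
step 18: <C=p, E={p↦0, x↦4, w↦7}, K=[fun]>
step 19: <C=(let w = 1 in (7 + 5)), E={z↦0}, K=∅>
step 20: <C=1, E={z↦0}, K=[let w]>
step 21: <C=(7 + 5), E={w↦1, z↦0}, K=∅>
step 22: <C=7, E={w↦1, z↦0}, K=[addR]>
step 23: <C=5, E={w↦1, z↦0}, K=[addL(7)]>
→ final value 12

Answer: 12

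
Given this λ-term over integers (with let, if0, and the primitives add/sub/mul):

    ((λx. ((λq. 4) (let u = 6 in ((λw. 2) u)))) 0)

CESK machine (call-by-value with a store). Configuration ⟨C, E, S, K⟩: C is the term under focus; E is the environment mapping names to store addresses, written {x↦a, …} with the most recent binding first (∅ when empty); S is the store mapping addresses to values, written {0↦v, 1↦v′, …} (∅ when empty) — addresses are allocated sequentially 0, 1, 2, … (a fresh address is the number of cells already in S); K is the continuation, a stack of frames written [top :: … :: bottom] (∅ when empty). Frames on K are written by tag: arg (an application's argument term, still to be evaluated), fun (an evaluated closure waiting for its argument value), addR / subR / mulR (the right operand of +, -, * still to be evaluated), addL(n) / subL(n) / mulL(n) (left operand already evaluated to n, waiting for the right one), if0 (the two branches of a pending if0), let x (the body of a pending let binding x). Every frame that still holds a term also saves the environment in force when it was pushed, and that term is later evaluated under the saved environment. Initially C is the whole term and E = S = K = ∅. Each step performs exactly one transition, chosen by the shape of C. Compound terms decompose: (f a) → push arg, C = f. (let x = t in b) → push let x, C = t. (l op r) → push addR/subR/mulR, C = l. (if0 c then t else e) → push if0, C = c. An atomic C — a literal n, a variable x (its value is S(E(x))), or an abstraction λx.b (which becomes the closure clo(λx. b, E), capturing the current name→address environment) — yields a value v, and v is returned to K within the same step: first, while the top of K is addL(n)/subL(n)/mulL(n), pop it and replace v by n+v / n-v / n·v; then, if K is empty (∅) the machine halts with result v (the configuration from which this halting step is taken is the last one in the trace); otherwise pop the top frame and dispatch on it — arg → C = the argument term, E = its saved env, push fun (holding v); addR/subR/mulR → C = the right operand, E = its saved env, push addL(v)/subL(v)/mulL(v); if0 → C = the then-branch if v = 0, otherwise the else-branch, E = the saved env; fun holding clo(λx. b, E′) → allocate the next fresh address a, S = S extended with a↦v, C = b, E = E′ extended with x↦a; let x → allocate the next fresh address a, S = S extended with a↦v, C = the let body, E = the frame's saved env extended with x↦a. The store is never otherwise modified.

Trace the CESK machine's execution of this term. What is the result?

step 0: ⟨C=((λx. ((λq. 4) (let u = 6 in ((λw. 2) u)))) 0); E=∅; S=∅; K=∅⟩
step 1: ⟨C=(λx. ((λq. 4) (let u = 6 in ((λw. 2) u)))); E=∅; S=∅; K=[arg]⟩
step 2: ⟨C=0; E=∅; S=∅; K=[fun]⟩
step 3: ⟨C=((λq. 4) (let u = 6 in ((λw. 2) u))); E={x↦0}; S={0↦0}; K=∅⟩
step 4: ⟨C=(λq. 4); E={x↦0}; S={0↦0}; K=[arg]⟩
step 5: ⟨C=(let u = 6 in ((λw. 2) u)); E={x↦0}; S={0↦0}; K=[fun]⟩
step 6: ⟨C=6; E={x↦0}; S={0↦0}; K=[let u :: fun]⟩
step 7: ⟨C=((λw. 2) u); E={u↦1, x↦0}; S={0↦0, 1↦6}; K=[fun]⟩
step 8: ⟨C=(λw. 2); E={u↦1, x↦0}; S={0↦0, 1↦6}; K=[arg :: fun]⟩
step 9: ⟨C=u; E={u↦1, x↦0}; S={0↦0, 1↦6}; K=[fun :: fun]⟩
step 10: ⟨C=2; E={w↦2, u↦1, x↦0}; S={0↦0, 1↦6, 2↦6}; K=[fun]⟩
step 11: ⟨C=4; E={q↦3, x↦0}; S={0↦0, 1↦6, 2↦6, 3↦2}; K=∅⟩
→ final value 4

Answer: 4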